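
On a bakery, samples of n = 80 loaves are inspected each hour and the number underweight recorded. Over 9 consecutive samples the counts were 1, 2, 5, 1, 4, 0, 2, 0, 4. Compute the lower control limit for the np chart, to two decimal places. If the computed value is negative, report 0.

0.00

p̄ = Σdᵢ / (k·n) = 19 / (9 × 80) = 0.02639
LCL = np̄ − 3·√(np̄(1−p̄)) = 2.1111 − 3 × 1.4337 = -2.1899 → 0 (negative, so LCL = 0)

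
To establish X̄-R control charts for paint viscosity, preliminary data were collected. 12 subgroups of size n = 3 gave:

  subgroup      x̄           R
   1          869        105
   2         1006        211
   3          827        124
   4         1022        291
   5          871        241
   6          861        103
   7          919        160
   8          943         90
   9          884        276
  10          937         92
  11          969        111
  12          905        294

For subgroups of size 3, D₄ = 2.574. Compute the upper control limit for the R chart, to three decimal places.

450.021

R̄ = (105 + 211 + 124 + 291 + 241 + 103 + 160 + 90 + 276 + 92 + 111 + 294) / 12 = 2098.0000 / 12 = 174.8333
UCL_R = D₄·R̄ = 2.574 × 174.8333 = 450.0210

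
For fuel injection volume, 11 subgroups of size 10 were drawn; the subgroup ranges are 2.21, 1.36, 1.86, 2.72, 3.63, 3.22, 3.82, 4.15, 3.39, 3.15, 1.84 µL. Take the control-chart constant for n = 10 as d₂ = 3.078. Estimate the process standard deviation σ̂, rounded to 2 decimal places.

R̄ = (2.21 + 1.36 + 1.86 + 2.72 + 3.63 + 3.22 + 3.82 + 4.15 + 3.39 + 3.15 + 1.84) / 11 = 2.8500
σ̂ = R̄ / d₂ = 2.8500 / 3.078 = 0.9259

0.93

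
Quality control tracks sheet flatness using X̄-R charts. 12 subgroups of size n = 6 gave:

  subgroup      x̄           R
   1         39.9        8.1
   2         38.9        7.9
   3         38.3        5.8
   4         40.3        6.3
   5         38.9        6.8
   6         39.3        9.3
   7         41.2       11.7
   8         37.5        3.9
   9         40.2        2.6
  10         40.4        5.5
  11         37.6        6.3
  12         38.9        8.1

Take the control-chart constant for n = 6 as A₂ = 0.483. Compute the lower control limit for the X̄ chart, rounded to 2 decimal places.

X̄̄ = (39.9 + 38.9 + 38.3 + 40.3 + 38.9 + 39.3 + 41.2 + 37.5 + 40.2 + 40.4 + 37.6 + 38.9) / 12 = 471.4000 / 12 = 39.2833
R̄ = (8.1 + 7.9 + 5.8 + 6.3 + 6.8 + 9.3 + 11.7 + 3.9 + 2.6 + 5.5 + 6.3 + 8.1) / 12 = 82.3000 / 12 = 6.8583
LCL = X̄̄ − A₂·R̄ = 39.2833 − 0.483 × 6.8583 = 35.9708

35.97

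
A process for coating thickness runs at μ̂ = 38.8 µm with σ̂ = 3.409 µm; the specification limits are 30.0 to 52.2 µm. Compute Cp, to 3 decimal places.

1.085

Cp = (USL − LSL) / (6σ̂) = (52.2 − 30.0) / (6 × 3.409) = 22.2000 / 20.4540 = 1.0854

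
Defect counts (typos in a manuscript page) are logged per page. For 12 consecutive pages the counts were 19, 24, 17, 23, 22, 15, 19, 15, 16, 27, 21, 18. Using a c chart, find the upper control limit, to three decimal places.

c̄ = (19 + 24 + 17 + 23 + 22 + 15 + 19 + 15 + 16 + 27 + 21 + 18) / 12 = 236 / 12 = 19.6667
UCL = c̄ + 3√c̄ = 19.6667 + 3 × √19.6667 = 19.6667 + 3 × 4.4347 = 32.9708

32.971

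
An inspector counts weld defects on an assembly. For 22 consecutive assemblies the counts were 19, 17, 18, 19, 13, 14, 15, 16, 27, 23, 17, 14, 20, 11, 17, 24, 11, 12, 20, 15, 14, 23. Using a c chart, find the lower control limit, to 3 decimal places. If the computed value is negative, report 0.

4.776

c̄ = (19 + 17 + 18 + 19 + 13 + 14 + 15 + 16 + 27 + 23 + 17 + 14 + 20 + 11 + 17 + 24 + 11 + 12 + 20 + 15 + 14 + 23) / 22 = 379 / 22 = 17.2273
LCL = c̄ − 3√c̄ = 17.2273 − 3 × 4.1506 = 4.7755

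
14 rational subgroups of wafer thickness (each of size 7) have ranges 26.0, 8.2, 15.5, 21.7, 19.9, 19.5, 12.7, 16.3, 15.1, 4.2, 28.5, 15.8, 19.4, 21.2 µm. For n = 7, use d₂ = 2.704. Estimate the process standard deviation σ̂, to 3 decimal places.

6.445

R̄ = (26.0 + 8.2 + 15.5 + 21.7 + 19.9 + 19.5 + 12.7 + 16.3 + 15.1 + 4.2 + 28.5 + 15.8 + 19.4 + 21.2) / 14 = 17.4286
σ̂ = R̄ / d₂ = 17.4286 / 2.704 = 6.4455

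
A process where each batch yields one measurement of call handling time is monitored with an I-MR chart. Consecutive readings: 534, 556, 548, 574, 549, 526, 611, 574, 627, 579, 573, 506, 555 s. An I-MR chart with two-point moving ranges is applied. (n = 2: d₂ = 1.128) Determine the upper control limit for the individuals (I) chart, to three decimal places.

661.974

X̄ = (534 + 556 + 548 + 574 + 549 + 526 + 611 + 574 + 627 + 579 + 573 + 506 + 555) / 13 = 562.4615
Moving ranges: 22, 8, 26, 25, 23, 85, 37, 53, 48, 6, 67, 49; M̄R̄ = 449.0000 / 12 = 37.4167
UCL = X̄ + 3·M̄R̄/d₂ = 562.4615 + 3 × 37.4167 / 1.128 = 661.9739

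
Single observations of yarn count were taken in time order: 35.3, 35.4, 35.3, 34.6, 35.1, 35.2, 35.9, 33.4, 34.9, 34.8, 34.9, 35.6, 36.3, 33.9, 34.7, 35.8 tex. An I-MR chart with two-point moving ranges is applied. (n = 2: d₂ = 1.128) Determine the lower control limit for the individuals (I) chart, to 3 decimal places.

X̄ = (35.3 + 35.4 + 35.3 + 34.6 + 35.1 + 35.2 + 35.9 + 33.4 + 34.9 + 34.8 + 34.9 + 35.6 + 36.3 + 33.9 + 34.7 + 35.8) / 16 = 35.0688
Moving ranges: 0.1, 0.1, 0.7, 0.5, 0.1, 0.7, 2.5, 1.5, 0.1, 0.1, 0.7, 0.7, 2.4, 0.8, 1.1; M̄R̄ = 12.1000 / 15 = 0.8067
LCL = X̄ − 3·M̄R̄/d₂ = 35.0688 − 3 × 0.8067 / 1.128 = 32.9234

32.923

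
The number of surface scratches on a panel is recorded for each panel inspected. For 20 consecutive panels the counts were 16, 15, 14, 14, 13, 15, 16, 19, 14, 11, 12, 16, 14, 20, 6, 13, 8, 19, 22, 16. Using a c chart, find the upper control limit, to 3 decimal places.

c̄ = (16 + 15 + 14 + 14 + 13 + 15 + 16 + 19 + 14 + 11 + 12 + 16 + 14 + 20 + 6 + 13 + 8 + 19 + 22 + 16) / 20 = 293 / 20 = 14.6500
UCL = c̄ + 3√c̄ = 14.6500 + 3 × √14.6500 = 14.6500 + 3 × 3.8275 = 26.1326

26.133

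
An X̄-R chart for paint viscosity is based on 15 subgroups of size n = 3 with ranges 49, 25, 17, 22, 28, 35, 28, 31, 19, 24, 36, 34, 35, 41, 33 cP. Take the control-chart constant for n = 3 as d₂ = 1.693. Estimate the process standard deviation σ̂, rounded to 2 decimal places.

R̄ = (49 + 25 + 17 + 22 + 28 + 35 + 28 + 31 + 19 + 24 + 36 + 34 + 35 + 41 + 33) / 15 = 30.4667
σ̂ = R̄ / d₂ = 30.4667 / 1.693 = 17.9957

18.00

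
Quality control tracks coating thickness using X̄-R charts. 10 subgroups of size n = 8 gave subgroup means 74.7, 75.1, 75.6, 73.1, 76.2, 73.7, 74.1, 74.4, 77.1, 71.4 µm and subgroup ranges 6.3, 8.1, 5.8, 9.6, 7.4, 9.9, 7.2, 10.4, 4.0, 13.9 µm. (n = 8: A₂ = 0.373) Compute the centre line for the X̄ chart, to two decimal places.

74.54

X̄̄ = (74.7 + 75.1 + 75.6 + 73.1 + 76.2 + 73.7 + 74.1 + 74.4 + 77.1 + 71.4) / 10 = 745.4000 / 10 = 74.5400
CL = X̄̄ = 74.5400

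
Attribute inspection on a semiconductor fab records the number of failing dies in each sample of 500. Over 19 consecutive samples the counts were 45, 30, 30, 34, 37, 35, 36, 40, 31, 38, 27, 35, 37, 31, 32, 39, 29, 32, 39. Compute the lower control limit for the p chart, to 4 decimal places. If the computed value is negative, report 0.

p̄ = Σdᵢ / (k·n) = 657 / (19 × 500) = 0.06916
LCL = p̄ − 3·√(p̄(1−p̄)/n) = 0.06916 − 3 × 0.01135 = 0.03512

0.0351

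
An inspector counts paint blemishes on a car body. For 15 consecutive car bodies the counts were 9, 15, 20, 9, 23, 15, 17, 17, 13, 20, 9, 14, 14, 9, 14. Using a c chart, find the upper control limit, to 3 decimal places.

25.970

c̄ = (9 + 15 + 20 + 9 + 23 + 15 + 17 + 17 + 13 + 20 + 9 + 14 + 14 + 9 + 14) / 15 = 218 / 15 = 14.5333
UCL = c̄ + 3√c̄ = 14.5333 + 3 × √14.5333 = 14.5333 + 3 × 3.8123 = 25.9701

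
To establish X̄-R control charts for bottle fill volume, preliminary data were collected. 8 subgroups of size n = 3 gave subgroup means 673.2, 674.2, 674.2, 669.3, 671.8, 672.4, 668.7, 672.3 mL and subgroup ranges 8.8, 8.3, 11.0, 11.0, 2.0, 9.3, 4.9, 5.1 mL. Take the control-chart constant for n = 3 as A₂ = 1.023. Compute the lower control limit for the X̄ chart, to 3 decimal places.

664.289

X̄̄ = (673.2 + 674.2 + 674.2 + 669.3 + 671.8 + 672.4 + 668.7 + 672.3) / 8 = 5376.1000 / 8 = 672.0125
R̄ = (8.8 + 8.3 + 11.0 + 11.0 + 2.0 + 9.3 + 4.9 + 5.1) / 8 = 60.4000 / 8 = 7.5500
LCL = X̄̄ − A₂·R̄ = 672.0125 − 1.023 × 7.5500 = 664.2889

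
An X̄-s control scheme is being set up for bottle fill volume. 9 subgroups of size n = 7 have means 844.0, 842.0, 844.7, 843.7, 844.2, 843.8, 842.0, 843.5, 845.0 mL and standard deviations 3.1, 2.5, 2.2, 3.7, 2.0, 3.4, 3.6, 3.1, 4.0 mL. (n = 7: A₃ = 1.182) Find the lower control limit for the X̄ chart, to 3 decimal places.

X̄̄ = (844.0 + 842.0 + 844.7 + 843.7 + 844.2 + 843.8 + 842.0 + 843.5 + 845.0) / 9 = 843.6556
s̄ = (3.1 + 2.5 + 2.2 + 3.7 + 2.0 + 3.4 + 3.6 + 3.1 + 4.0) / 9 = 3.0667
LCL = X̄̄ − A₃·s̄ = 843.6556 − 1.182 × 3.0667 = 840.0308

840.031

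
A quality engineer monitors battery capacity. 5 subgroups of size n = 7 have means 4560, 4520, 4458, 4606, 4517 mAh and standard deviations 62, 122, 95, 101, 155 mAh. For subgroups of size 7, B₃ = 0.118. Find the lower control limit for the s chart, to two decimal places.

s̄ = (62 + 122 + 95 + 101 + 155) / 5 = 107.0000
LCL_s = B₃·s̄ = 0.118 × 107.0000 = 12.6260

12.63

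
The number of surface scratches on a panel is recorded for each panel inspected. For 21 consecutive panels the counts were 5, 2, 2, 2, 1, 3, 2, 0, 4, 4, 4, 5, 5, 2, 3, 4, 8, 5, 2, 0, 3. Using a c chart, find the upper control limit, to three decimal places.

8.461

c̄ = (5 + 2 + 2 + 2 + 1 + 3 + 2 + 0 + 4 + 4 + 4 + 5 + 5 + 2 + 3 + 4 + 8 + 5 + 2 + 0 + 3) / 21 = 66 / 21 = 3.1429
UCL = c̄ + 3√c̄ = 3.1429 + 3 × √3.1429 = 3.1429 + 3 × 1.7728 = 8.4613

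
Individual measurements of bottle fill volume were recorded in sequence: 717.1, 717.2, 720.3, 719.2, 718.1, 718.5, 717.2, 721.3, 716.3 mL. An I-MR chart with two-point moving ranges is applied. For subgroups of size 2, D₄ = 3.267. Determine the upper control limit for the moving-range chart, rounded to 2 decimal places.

Moving ranges: 0.1, 3.1, 1.1, 1.1, 0.4, 1.3, 4.1, 5.0; M̄R̄ = 16.2000 / 8 = 2.0250
UCL_MR = D₄·M̄R̄ = 3.267 × 2.0250 = 6.6157

6.62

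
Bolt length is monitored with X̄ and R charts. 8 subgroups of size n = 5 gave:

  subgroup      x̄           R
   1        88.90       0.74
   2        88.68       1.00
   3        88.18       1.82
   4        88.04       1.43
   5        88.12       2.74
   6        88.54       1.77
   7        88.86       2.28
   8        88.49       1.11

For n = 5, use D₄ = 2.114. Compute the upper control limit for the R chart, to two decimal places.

3.41

R̄ = (0.74 + 1.00 + 1.82 + 1.43 + 2.74 + 1.77 + 2.28 + 1.11) / 8 = 12.8900 / 8 = 1.6113
UCL_R = D₄·R̄ = 2.114 × 1.6113 = 3.4062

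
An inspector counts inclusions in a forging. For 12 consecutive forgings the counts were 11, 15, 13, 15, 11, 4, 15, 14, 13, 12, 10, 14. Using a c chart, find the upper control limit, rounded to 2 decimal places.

c̄ = (11 + 15 + 13 + 15 + 11 + 4 + 15 + 14 + 13 + 12 + 10 + 14) / 12 = 147 / 12 = 12.2500
UCL = c̄ + 3√c̄ = 12.2500 + 3 × √12.2500 = 12.2500 + 3 × 3.5000 = 22.7500

22.75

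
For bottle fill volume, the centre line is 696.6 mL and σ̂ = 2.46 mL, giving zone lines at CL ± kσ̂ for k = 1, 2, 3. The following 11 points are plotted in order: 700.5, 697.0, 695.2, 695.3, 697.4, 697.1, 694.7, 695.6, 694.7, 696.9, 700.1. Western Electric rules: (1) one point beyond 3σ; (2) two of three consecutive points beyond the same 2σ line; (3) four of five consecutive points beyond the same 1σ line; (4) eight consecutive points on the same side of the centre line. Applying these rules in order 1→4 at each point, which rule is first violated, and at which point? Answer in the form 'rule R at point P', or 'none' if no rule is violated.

none

Zone of each point (C = within 1σ̂, B = 1σ̂–2σ̂, A = 2σ̂–3σ̂, * = beyond 3σ̂; sign = side of CL): 1:+B, 2:+C, 3:-C, 4:-C, 5:+C, 6:+C, 7:-C, 8:-C, 9:-C, 10:+C, 11:+B
No rule fires across all 11 points.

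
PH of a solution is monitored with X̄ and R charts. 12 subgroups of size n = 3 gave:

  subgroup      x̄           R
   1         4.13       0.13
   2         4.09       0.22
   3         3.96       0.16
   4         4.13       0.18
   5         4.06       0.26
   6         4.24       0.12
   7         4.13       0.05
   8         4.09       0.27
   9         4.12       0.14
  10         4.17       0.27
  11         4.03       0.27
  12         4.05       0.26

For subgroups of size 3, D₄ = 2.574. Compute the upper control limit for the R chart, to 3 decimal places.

0.500

R̄ = (0.13 + 0.22 + 0.16 + 0.18 + 0.26 + 0.12 + 0.05 + 0.27 + 0.14 + 0.27 + 0.27 + 0.26) / 12 = 2.3300 / 12 = 0.1942
UCL_R = D₄·R̄ = 2.574 × 0.1942 = 0.4998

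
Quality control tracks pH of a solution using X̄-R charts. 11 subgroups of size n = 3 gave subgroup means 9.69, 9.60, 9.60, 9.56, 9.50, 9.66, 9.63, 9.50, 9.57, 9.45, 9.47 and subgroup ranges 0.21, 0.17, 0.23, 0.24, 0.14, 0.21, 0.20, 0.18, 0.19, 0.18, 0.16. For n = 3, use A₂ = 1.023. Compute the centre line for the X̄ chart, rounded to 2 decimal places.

X̄̄ = (9.69 + 9.60 + 9.60 + 9.56 + 9.50 + 9.66 + 9.63 + 9.50 + 9.57 + 9.45 + 9.47) / 11 = 105.2300 / 11 = 9.5664
CL = X̄̄ = 9.5664

9.57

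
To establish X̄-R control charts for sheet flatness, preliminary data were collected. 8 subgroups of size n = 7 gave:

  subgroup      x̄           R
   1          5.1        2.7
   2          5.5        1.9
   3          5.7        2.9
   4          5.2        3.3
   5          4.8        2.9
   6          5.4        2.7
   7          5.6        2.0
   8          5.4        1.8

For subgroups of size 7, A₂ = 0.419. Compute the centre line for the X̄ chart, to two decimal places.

X̄̄ = (5.1 + 5.5 + 5.7 + 5.2 + 4.8 + 5.4 + 5.6 + 5.4) / 8 = 42.7000 / 8 = 5.3375
CL = X̄̄ = 5.3375

5.34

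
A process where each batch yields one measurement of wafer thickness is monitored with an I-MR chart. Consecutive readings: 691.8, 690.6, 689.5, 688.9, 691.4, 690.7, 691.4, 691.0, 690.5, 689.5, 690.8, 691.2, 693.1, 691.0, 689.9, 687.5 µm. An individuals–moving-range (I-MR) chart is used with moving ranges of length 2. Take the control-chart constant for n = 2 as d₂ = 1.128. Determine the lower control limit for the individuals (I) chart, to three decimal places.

X̄ = (691.8 + 690.6 + 689.5 + 688.9 + 691.4 + 690.7 + 691.4 + 691.0 + 690.5 + 689.5 + 690.8 + 691.2 + 693.1 + 691.0 + 689.9 + 687.5) / 16 = 690.5500
Moving ranges: 1.2, 1.1, 0.6, 2.5, 0.7, 0.7, 0.4, 0.5, 1.0, 1.3, 0.4, 1.9, 2.1, 1.1, 2.4; M̄R̄ = 17.9000 / 15 = 1.1933
LCL = X̄ − 3·M̄R̄/d₂ = 690.5500 − 3 × 1.1933 / 1.128 = 687.3762

687.376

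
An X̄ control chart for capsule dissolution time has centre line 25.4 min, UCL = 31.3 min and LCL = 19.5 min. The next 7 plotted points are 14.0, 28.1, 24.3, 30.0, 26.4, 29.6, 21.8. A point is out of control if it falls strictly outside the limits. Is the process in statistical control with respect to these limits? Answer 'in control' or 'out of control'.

Compare each point to [19.5, 31.3]: sample 1 = 14.0 < LCL.

out of control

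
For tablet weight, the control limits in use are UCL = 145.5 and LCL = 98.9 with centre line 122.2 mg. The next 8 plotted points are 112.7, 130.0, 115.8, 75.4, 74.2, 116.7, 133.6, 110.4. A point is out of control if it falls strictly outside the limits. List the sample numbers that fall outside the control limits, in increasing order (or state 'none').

Compare each point to [98.9, 145.5]: sample 4 = 75.4 < LCL; sample 5 = 74.2 < LCL.

4, 5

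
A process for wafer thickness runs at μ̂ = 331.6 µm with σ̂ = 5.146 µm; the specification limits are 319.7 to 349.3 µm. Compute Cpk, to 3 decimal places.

Cpu = (USL − μ̂) / (3σ̂) = (349.3 − 331.6) / (3 × 5.146) = 1.1465; Cpl = (μ̂ − LSL) / (3σ̂) = (331.6 − 319.7) / (3 × 5.146) = 0.7708; Cpk = min(Cpu, Cpl) = 0.7708

0.771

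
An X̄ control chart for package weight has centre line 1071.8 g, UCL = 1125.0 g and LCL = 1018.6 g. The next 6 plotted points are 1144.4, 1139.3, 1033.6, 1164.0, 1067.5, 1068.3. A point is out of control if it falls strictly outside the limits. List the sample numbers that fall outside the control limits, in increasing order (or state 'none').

Compare each point to [1018.6, 1125.0]: sample 1 = 1144.4 > UCL; sample 2 = 1139.3 > UCL; sample 4 = 1164.0 > UCL.

1, 2, 4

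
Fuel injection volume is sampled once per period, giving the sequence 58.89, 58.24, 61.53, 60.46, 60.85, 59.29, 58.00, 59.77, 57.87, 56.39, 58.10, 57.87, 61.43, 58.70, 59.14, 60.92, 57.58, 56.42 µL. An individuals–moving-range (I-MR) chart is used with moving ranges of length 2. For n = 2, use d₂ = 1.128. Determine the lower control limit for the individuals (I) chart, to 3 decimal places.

54.534

X̄ = (58.89 + 58.24 + 61.53 + 60.46 + 60.85 + 59.29 + 58.00 + 59.77 + 57.87 + 56.39 + 58.10 + 57.87 + 61.43 + 58.70 + 59.14 + 60.92 + 57.58 + 56.42) / 18 = 58.9694
Moving ranges: 0.65, 3.29, 1.07, 0.39, 1.56, 1.29, 1.77, 1.90, 1.48, 1.71, 0.23, 3.56, 2.73, 0.44, 1.78, 3.34, 1.16; M̄R̄ = 28.3500 / 17 = 1.6676
LCL = X̄ − 3·M̄R̄/d₂ = 58.9694 − 3 × 1.6676 / 1.128 = 54.5342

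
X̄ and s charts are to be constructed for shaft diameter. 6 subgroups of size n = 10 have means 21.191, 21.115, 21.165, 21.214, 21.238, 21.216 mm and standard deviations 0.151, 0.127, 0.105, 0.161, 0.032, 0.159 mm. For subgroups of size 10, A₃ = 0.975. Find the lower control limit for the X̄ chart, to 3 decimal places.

X̄̄ = (21.191 + 21.115 + 21.165 + 21.214 + 21.238 + 21.216) / 6 = 21.1898
s̄ = (0.151 + 0.127 + 0.105 + 0.161 + 0.032 + 0.159) / 6 = 0.1225
LCL = X̄̄ − A₃·s̄ = 21.1898 − 0.975 × 0.1225 = 21.0704

21.070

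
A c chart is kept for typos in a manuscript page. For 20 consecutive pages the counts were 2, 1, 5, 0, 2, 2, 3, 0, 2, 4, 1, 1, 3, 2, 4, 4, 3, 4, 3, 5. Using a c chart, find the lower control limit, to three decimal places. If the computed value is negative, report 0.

c̄ = (2 + 1 + 5 + 0 + 2 + 2 + 3 + 0 + 2 + 4 + 1 + 1 + 3 + 2 + 4 + 4 + 3 + 4 + 3 + 5) / 20 = 51 / 20 = 2.5500
LCL = c̄ − 3√c̄ = 2.5500 − 3 × 1.5969 = -2.2406 → 0 (cannot be negative)

0.000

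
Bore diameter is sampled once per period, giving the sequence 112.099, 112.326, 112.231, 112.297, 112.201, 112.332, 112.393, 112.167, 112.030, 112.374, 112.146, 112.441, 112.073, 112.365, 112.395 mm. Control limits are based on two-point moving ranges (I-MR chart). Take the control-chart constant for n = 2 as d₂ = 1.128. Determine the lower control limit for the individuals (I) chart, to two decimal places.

111.76

X̄ = (112.099 + 112.326 + 112.231 + 112.297 + 112.201 + 112.332 + 112.393 + 112.167 + 112.030 + 112.374 + 112.146 + 112.441 + 112.073 + 112.365 + 112.395) / 15 = 112.2580
Moving ranges: 0.227, 0.095, 0.066, 0.096, 0.131, 0.061, 0.226, 0.137, 0.344, 0.228, 0.295, 0.368, 0.292, 0.030; M̄R̄ = 2.5960 / 14 = 0.1854
LCL = X̄ − 3·M̄R̄/d₂ = 112.2580 − 3 × 0.1854 / 1.128 = 111.7648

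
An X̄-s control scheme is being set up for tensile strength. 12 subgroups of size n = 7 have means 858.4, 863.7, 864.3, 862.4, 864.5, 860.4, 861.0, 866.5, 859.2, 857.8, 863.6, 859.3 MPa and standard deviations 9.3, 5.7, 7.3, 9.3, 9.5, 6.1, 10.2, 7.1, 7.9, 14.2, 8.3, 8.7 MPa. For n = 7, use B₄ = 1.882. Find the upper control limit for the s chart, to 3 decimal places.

16.248

s̄ = (9.3 + 5.7 + 7.3 + 9.3 + 9.5 + 6.1 + 10.2 + 7.1 + 7.9 + 14.2 + 8.3 + 8.7) / 12 = 8.6333
UCL_s = B₄·s̄ = 1.882 × 8.6333 = 16.2479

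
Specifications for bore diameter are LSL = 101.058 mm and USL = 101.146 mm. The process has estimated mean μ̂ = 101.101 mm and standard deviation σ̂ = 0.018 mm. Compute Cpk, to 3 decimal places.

0.796

Cpu = (USL − μ̂) / (3σ̂) = (101.146 − 101.101) / (3 × 0.018) = 0.8333; Cpl = (μ̂ − LSL) / (3σ̂) = (101.101 − 101.058) / (3 × 0.018) = 0.7963; Cpk = min(Cpu, Cpl) = 0.7963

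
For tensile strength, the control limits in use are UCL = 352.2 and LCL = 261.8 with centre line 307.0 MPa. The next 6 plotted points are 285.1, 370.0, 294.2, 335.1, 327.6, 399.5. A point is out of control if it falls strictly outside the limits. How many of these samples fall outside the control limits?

Compare each point to [261.8, 352.2]: sample 2 = 370.0 > UCL; sample 6 = 399.5 > UCL.

2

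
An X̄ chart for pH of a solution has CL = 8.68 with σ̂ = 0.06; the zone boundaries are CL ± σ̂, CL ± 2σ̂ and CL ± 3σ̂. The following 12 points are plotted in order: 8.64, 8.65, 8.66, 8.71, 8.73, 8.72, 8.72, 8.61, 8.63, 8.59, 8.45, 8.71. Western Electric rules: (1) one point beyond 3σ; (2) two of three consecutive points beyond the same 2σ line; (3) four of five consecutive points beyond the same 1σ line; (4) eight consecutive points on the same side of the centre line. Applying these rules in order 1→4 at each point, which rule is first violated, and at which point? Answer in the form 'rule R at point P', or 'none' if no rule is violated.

rule 1 at point 11

Zone of each point (C = within 1σ̂, B = 1σ̂–2σ̂, A = 2σ̂–3σ̂, * = beyond 3σ̂; sign = side of CL): 1:-C, 2:-C, 3:-C, 4:+C, 5:+C, 6:+C, 7:+C, 8:-B, 9:-C, 10:-B, 11:-*, 12:+C
Rule 1 (one point beyond the 3σ limits) is satisfied at point 11.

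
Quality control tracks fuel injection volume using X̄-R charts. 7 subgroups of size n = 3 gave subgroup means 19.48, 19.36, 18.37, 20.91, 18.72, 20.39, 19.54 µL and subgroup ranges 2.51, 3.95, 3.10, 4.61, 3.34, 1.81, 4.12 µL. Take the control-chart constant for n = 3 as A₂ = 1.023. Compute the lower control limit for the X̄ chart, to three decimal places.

X̄̄ = (19.48 + 19.36 + 18.37 + 20.91 + 18.72 + 20.39 + 19.54) / 7 = 136.7700 / 7 = 19.5386
R̄ = (2.51 + 3.95 + 3.10 + 4.61 + 3.34 + 1.81 + 4.12) / 7 = 23.4400 / 7 = 3.3486
LCL = X̄̄ − A₂·R̄ = 19.5386 − 1.023 × 3.3486 = 16.1130

16.113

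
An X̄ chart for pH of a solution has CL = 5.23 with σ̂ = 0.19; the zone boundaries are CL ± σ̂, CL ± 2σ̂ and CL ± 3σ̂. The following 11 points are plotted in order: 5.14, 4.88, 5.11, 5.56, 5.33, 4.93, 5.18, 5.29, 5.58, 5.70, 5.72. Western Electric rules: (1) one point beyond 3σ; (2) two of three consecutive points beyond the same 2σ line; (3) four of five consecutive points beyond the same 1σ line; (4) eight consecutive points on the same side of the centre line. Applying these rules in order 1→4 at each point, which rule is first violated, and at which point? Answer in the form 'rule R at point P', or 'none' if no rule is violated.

Zone of each point (C = within 1σ̂, B = 1σ̂–2σ̂, A = 2σ̂–3σ̂, * = beyond 3σ̂; sign = side of CL): 1:-C, 2:-B, 3:-C, 4:+B, 5:+C, 6:-B, 7:-C, 8:+C, 9:+B, 10:+A, 11:+A
Rule 2 (two of three consecutive points beyond the same 2σ limit) is satisfied at point 11.

rule 2 at point 11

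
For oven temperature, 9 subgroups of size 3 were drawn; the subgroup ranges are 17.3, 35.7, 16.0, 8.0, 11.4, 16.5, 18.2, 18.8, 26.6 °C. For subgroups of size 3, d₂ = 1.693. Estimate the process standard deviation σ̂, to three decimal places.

R̄ = (17.3 + 35.7 + 16.0 + 8.0 + 11.4 + 16.5 + 18.2 + 18.8 + 26.6) / 9 = 18.7222
σ̂ = R̄ / d₂ = 18.7222 / 1.693 = 11.0586

11.059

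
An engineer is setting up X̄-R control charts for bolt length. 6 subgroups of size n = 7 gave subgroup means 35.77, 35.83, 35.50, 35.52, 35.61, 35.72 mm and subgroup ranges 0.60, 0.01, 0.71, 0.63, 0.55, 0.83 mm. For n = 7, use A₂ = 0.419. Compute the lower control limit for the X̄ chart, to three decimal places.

35.426

X̄̄ = (35.77 + 35.83 + 35.50 + 35.52 + 35.61 + 35.72) / 6 = 213.9500 / 6 = 35.6583
R̄ = (0.60 + 0.01 + 0.71 + 0.63 + 0.55 + 0.83) / 6 = 3.3300 / 6 = 0.5550
LCL = X̄̄ − A₂·R̄ = 35.6583 − 0.419 × 0.5550 = 35.4258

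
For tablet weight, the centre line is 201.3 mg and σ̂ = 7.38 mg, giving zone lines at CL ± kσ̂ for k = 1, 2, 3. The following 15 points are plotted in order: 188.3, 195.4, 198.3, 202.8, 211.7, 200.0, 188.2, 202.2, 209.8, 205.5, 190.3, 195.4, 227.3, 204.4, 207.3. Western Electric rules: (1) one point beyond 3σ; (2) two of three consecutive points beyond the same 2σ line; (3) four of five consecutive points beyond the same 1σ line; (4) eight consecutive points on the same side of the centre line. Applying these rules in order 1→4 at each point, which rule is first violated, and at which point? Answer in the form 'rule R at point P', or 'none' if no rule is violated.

Zone of each point (C = within 1σ̂, B = 1σ̂–2σ̂, A = 2σ̂–3σ̂, * = beyond 3σ̂; sign = side of CL): 1:-B, 2:-C, 3:-C, 4:+C, 5:+B, 6:-C, 7:-B, 8:+C, 9:+B, 10:+C, 11:-B, 12:-C, 13:+*, 14:+C, 15:+C
Rule 1 (one point beyond the 3σ limits) is satisfied at point 13.

rule 1 at point 13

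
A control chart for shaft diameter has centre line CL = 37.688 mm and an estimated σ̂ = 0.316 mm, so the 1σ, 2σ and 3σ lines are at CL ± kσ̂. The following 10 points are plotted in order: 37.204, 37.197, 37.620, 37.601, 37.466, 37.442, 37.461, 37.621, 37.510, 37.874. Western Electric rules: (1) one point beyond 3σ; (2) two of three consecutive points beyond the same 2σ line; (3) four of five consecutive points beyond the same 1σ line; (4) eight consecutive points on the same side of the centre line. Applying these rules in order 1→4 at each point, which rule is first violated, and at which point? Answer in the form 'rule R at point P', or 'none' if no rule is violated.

rule 4 at point 8

Zone of each point (C = within 1σ̂, B = 1σ̂–2σ̂, A = 2σ̂–3σ̂, * = beyond 3σ̂; sign = side of CL): 1:-B, 2:-B, 3:-C, 4:-C, 5:-C, 6:-C, 7:-C, 8:-C, 9:-C, 10:+C
Rule 4 (eight consecutive points on the same side of the centre line) is satisfied at point 8.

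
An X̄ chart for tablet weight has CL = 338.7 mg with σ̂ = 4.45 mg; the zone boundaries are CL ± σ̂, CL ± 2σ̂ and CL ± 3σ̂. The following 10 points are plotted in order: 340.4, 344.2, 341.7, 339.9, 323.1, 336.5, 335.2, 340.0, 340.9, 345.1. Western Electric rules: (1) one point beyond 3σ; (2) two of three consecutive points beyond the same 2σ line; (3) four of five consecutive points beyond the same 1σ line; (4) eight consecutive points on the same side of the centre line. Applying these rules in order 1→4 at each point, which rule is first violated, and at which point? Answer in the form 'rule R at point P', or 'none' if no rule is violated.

rule 1 at point 5

Zone of each point (C = within 1σ̂, B = 1σ̂–2σ̂, A = 2σ̂–3σ̂, * = beyond 3σ̂; sign = side of CL): 1:+C, 2:+B, 3:+C, 4:+C, 5:-*, 6:-C, 7:-C, 8:+C, 9:+C, 10:+B
Rule 1 (one point beyond the 3σ limits) is satisfied at point 5.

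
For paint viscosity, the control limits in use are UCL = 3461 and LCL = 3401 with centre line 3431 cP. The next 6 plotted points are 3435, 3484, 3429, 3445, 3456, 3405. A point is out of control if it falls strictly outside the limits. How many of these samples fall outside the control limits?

1

Compare each point to [3401, 3461]: sample 2 = 3484 > UCL.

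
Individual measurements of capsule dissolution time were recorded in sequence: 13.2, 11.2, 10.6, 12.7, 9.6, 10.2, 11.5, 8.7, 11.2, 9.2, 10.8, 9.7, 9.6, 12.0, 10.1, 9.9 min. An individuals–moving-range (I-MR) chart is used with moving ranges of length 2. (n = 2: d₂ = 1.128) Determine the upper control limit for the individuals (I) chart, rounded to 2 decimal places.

14.95

X̄ = (13.2 + 11.2 + 10.6 + 12.7 + 9.6 + 10.2 + 11.5 + 8.7 + 11.2 + 9.2 + 10.8 + 9.7 + 9.6 + 12.0 + 10.1 + 9.9) / 16 = 10.6375
Moving ranges: 2.0, 0.6, 2.1, 3.1, 0.6, 1.3, 2.8, 2.5, 2.0, 1.6, 1.1, 0.1, 2.4, 1.9, 0.2; M̄R̄ = 24.3000 / 15 = 1.6200
UCL = X̄ + 3·M̄R̄/d₂ = 10.6375 + 3 × 1.6200 / 1.128 = 14.9460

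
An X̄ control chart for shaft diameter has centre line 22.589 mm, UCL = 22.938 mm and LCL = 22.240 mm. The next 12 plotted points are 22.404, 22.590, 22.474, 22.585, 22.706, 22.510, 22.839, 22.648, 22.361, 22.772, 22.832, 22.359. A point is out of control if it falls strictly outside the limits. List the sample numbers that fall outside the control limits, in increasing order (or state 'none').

All 12 points lie within [22.240, 22.938].

none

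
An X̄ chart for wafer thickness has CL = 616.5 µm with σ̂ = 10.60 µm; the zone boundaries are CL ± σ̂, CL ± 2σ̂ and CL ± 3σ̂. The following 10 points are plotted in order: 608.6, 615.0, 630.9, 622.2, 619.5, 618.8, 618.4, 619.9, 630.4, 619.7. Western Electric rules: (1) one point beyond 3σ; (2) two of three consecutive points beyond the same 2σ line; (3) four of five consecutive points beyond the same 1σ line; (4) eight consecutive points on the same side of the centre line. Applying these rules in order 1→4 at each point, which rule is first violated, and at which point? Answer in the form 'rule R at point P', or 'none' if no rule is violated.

Zone of each point (C = within 1σ̂, B = 1σ̂–2σ̂, A = 2σ̂–3σ̂, * = beyond 3σ̂; sign = side of CL): 1:-C, 2:-C, 3:+B, 4:+C, 5:+C, 6:+C, 7:+C, 8:+C, 9:+B, 10:+C
Rule 4 (eight consecutive points on the same side of the centre line) is satisfied at point 10.

rule 4 at point 10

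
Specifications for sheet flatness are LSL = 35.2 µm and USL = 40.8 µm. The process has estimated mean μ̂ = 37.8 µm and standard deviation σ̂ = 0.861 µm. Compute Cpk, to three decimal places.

1.007

Cpu = (USL − μ̂) / (3σ̂) = (40.8 − 37.8) / (3 × 0.861) = 1.1614; Cpl = (μ̂ − LSL) / (3σ̂) = (37.8 − 35.2) / (3 × 0.861) = 1.0066; Cpk = min(Cpu, Cpl) = 1.0066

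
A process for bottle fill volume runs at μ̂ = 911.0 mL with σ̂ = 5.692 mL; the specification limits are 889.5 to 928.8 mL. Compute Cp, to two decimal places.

Cp = (USL − LSL) / (6σ̂) = (928.8 − 889.5) / (6 × 5.692) = 39.3000 / 34.1520 = 1.1507

1.15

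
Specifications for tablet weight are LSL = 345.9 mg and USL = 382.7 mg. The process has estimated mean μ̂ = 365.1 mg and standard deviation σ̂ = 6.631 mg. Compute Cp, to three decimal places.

Cp = (USL − LSL) / (6σ̂) = (382.7 − 345.9) / (6 × 6.631) = 36.8000 / 39.7860 = 0.9249

0.925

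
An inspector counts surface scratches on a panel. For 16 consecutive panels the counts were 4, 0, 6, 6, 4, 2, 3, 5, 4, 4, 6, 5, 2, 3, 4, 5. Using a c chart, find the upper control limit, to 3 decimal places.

c̄ = (4 + 0 + 6 + 6 + 4 + 2 + 3 + 5 + 4 + 4 + 6 + 5 + 2 + 3 + 4 + 5) / 16 = 63 / 16 = 3.9375
UCL = c̄ + 3√c̄ = 3.9375 + 3 × √3.9375 = 3.9375 + 3 × 1.9843 = 9.8904

9.890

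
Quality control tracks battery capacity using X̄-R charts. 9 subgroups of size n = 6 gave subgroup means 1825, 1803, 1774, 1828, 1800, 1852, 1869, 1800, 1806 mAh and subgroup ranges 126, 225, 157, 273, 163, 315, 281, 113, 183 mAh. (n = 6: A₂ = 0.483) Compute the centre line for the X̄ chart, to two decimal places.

X̄̄ = (1825 + 1803 + 1774 + 1828 + 1800 + 1852 + 1869 + 1800 + 1806) / 9 = 16357.0000 / 9 = 1817.4444
CL = X̄̄ = 1817.4444

1817.44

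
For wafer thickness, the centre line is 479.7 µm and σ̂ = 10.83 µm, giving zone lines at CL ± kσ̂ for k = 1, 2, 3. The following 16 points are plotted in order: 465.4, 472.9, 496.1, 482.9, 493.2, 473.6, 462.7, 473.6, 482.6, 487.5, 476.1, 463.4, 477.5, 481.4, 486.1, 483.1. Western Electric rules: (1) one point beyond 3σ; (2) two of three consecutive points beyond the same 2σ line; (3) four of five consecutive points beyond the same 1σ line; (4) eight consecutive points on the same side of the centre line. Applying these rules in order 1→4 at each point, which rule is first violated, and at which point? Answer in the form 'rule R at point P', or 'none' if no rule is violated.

Zone of each point (C = within 1σ̂, B = 1σ̂–2σ̂, A = 2σ̂–3σ̂, * = beyond 3σ̂; sign = side of CL): 1:-B, 2:-C, 3:+B, 4:+C, 5:+B, 6:-C, 7:-B, 8:-C, 9:+C, 10:+C, 11:-C, 12:-B, 13:-C, 14:+C, 15:+C, 16:+C
No rule fires across all 16 points.

none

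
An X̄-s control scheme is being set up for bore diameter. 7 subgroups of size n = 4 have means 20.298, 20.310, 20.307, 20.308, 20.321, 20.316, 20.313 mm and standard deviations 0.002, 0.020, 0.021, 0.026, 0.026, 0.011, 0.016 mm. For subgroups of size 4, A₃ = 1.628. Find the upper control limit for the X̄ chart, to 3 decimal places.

20.339

X̄̄ = (20.298 + 20.310 + 20.307 + 20.308 + 20.321 + 20.316 + 20.313) / 7 = 20.3104
s̄ = (0.002 + 0.020 + 0.021 + 0.026 + 0.026 + 0.011 + 0.016) / 7 = 0.0174
UCL = X̄̄ + A₃·s̄ = 20.3104 + 1.628 × 0.0174 = 20.3388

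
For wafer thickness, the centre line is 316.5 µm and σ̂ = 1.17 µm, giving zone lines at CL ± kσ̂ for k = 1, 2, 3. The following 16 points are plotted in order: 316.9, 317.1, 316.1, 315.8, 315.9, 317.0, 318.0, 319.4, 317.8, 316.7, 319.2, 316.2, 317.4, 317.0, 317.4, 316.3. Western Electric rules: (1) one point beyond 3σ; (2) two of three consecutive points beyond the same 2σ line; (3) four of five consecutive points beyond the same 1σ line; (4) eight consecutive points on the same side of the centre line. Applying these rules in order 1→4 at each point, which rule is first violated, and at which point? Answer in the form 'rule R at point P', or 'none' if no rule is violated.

rule 3 at point 11

Zone of each point (C = within 1σ̂, B = 1σ̂–2σ̂, A = 2σ̂–3σ̂, * = beyond 3σ̂; sign = side of CL): 1:+C, 2:+C, 3:-C, 4:-C, 5:-C, 6:+C, 7:+B, 8:+A, 9:+B, 10:+C, 11:+A, 12:-C, 13:+C, 14:+C, 15:+C, 16:-C
Rule 3 (four of five consecutive points beyond the same 1σ limit) is satisfied at point 11.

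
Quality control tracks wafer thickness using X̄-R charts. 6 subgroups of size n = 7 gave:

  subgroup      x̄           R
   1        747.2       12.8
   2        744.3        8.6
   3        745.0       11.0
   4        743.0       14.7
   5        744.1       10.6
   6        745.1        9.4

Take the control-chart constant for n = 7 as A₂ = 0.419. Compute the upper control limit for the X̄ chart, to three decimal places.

X̄̄ = (747.2 + 744.3 + 745.0 + 743.0 + 744.1 + 745.1) / 6 = 4468.7000 / 6 = 744.7833
R̄ = (12.8 + 8.6 + 11.0 + 14.7 + 10.6 + 9.4) / 6 = 67.1000 / 6 = 11.1833
UCL = X̄̄ + A₂·R̄ = 744.7833 + 0.419 × 11.1833 = 749.4692

749.469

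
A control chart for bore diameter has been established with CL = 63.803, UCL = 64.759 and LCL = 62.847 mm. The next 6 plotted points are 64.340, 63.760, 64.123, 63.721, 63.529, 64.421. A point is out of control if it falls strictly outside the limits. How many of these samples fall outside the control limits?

All 6 points lie within [62.847, 64.759].

0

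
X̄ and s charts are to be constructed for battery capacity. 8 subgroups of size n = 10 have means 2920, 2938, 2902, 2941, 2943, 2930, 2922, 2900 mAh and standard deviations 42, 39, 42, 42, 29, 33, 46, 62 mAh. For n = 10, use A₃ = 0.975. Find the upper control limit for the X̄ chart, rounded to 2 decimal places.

X̄̄ = (2920 + 2938 + 2902 + 2941 + 2943 + 2930 + 2922 + 2900) / 8 = 2924.5000
s̄ = (42 + 39 + 42 + 42 + 29 + 33 + 46 + 62) / 8 = 41.8750
UCL = X̄̄ + A₃·s̄ = 2924.5000 + 0.975 × 41.8750 = 2965.3281

2965.33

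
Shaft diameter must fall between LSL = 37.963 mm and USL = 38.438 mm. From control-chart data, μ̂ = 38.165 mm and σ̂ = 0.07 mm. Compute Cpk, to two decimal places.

0.96

Cpu = (USL − μ̂) / (3σ̂) = (38.438 − 38.165) / (3 × 0.07) = 1.3000; Cpl = (μ̂ − LSL) / (3σ̂) = (38.165 − 37.963) / (3 × 0.07) = 0.9619; Cpk = min(Cpu, Cpl) = 0.9619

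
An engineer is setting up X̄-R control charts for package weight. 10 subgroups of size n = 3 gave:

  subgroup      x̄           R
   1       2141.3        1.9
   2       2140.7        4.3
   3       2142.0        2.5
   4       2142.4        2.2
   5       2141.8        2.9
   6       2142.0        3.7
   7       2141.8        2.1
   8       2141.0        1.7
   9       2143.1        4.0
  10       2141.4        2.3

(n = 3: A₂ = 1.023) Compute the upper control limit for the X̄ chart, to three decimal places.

2144.573

X̄̄ = (2141.3 + 2140.7 + 2142.0 + 2142.4 + 2141.8 + 2142.0 + 2141.8 + 2141.0 + 2143.1 + 2141.4) / 10 = 21417.5000 / 10 = 2141.7500
R̄ = (1.9 + 4.3 + 2.5 + 2.2 + 2.9 + 3.7 + 2.1 + 1.7 + 4.0 + 2.3) / 10 = 27.6000 / 10 = 2.7600
UCL = X̄̄ + A₂·R̄ = 2141.7500 + 1.023 × 2.7600 = 2144.5735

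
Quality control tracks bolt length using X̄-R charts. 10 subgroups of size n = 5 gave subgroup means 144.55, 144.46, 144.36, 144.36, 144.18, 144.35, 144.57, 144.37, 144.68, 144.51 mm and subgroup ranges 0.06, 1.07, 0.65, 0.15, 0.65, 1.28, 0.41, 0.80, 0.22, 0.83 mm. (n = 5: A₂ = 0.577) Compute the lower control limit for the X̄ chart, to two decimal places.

X̄̄ = (144.55 + 144.46 + 144.36 + 144.36 + 144.18 + 144.35 + 144.57 + 144.37 + 144.68 + 144.51) / 10 = 1444.3900 / 10 = 144.4390
R̄ = (0.06 + 1.07 + 0.65 + 0.15 + 0.65 + 1.28 + 0.41 + 0.80 + 0.22 + 0.83) / 10 = 6.1200 / 10 = 0.6120
LCL = X̄̄ − A₂·R̄ = 144.4390 − 0.577 × 0.6120 = 144.0859

144.09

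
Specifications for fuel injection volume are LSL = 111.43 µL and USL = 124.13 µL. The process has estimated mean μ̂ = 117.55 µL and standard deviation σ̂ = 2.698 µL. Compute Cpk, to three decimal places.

Cpu = (USL − μ̂) / (3σ̂) = (124.13 − 117.55) / (3 × 2.698) = 0.8129; Cpl = (μ̂ − LSL) / (3σ̂) = (117.55 − 111.43) / (3 × 2.698) = 0.7561; Cpk = min(Cpu, Cpl) = 0.7561

0.756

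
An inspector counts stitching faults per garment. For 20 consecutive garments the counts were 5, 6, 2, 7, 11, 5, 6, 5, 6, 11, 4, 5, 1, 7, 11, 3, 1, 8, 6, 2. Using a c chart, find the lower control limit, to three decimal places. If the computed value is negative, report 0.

c̄ = (5 + 6 + 2 + 7 + 11 + 5 + 6 + 5 + 6 + 11 + 4 + 5 + 1 + 7 + 11 + 3 + 1 + 8 + 6 + 2) / 20 = 112 / 20 = 5.6000
LCL = c̄ − 3√c̄ = 5.6000 − 3 × 2.3664 = -1.4993 → 0 (cannot be negative)

0.000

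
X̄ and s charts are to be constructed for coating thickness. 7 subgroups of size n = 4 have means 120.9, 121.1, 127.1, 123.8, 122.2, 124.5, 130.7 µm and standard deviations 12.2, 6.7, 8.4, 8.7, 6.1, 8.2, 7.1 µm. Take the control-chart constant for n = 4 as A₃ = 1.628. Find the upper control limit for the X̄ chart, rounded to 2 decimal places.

137.68

X̄̄ = (120.9 + 121.1 + 127.1 + 123.8 + 122.2 + 124.5 + 130.7) / 7 = 124.3286
s̄ = (12.2 + 6.7 + 8.4 + 8.7 + 6.1 + 8.2 + 7.1) / 7 = 8.2000
UCL = X̄̄ + A₃·s̄ = 124.3286 + 1.628 × 8.2000 = 137.6782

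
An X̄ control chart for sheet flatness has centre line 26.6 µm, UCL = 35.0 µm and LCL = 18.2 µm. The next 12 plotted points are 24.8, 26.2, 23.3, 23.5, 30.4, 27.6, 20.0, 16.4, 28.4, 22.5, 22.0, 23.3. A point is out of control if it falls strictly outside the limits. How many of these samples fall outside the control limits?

1

Compare each point to [18.2, 35.0]: sample 8 = 16.4 < LCL.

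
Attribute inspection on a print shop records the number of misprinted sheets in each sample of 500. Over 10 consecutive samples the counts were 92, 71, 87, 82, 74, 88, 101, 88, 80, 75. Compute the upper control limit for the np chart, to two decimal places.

108.86

p̄ = Σdᵢ / (k·n) = 838 / (10 × 500) = 0.16760
UCL = np̄ + 3·√(np̄(1−p̄)) = 83.8000 + 3 × √(83.8000×0.83240) = 83.8000 + 3 × 8.3520 = 108.8559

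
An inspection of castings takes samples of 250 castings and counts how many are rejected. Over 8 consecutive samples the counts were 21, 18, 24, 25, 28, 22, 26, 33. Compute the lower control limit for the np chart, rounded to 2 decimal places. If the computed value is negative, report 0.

p̄ = Σdᵢ / (k·n) = 197 / (8 × 250) = 0.09850
LCL = np̄ − 3·√(np̄(1−p̄)) = 24.6250 − 3 × 4.7116 = 10.4901

10.49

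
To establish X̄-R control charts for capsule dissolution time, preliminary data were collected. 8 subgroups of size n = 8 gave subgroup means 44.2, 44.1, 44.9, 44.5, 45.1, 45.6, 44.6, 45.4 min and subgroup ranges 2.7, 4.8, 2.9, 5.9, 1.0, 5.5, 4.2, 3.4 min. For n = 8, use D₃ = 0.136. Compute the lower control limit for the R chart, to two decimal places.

0.52

R̄ = (2.7 + 4.8 + 2.9 + 5.9 + 1.0 + 5.5 + 4.2 + 3.4) / 8 = 30.4000 / 8 = 3.8000
LCL_R = D₃·R̄ = 0.136 × 3.8000 = 0.5168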